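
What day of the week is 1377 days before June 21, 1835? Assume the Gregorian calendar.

First find the weekday of Jun 21, 1835. Doomsday rule: the anchor day for the 1800s is Friday. For year 35: 35÷12 = 2 r 11, and 11÷4 = 2, so 2+11+2 = 15.
Friday + 15 ≡ Saturday — that's 1835's doomsday.
In June the doomsday date is Jun 6.
Jun 21 is 15 days after Jun 6; 15 mod 7 = 1, so Saturday + 1 = Sunday.
1377 mod 7 = 5, so 1377 days before a Sunday is Sunday − 5 = Tuesday.

Tuesday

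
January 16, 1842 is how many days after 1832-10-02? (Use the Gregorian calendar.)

3393

Oct 2, 1832 → Oct 2, 1833: 365 days.
Oct 2, 1833 → Oct 2, 1834: 365 days.
Oct 2, 1834 → Oct 2, 1835: 365 days.
Oct 2, 1835 → Oct 2, 1836: 366 days (Feb 29, 1836 is in that span).
Oct 2, 1836 → Oct 2, 1837: 365 days.
Oct 2, 1837 → Oct 2, 1838: 365 days.
Oct 2, 1838 → Oct 2, 1839: 365 days.
Oct 2, 1839 → Oct 2, 1840: 366 days (Feb 29, 1840 is in that span).
Oct 2, 1840 → Oct 2, 1841: 365 days.
Oct 2, 1841 → Nov 2, 1841: 31 days (October has 31).
Nov 2, 1841 → Dec 2, 1841: 30 days (November has 30).
Dec 2, 1841 → Jan 2, 1842: 31 days (December has 31).
Jan 2, 1842 → Jan 16, 1842: 14 days.
Total: 3393 days.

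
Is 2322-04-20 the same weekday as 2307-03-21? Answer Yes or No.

From Mar 21, 2307 to Apr 20, 2322 is 5509 days.
5509 mod 7 = 0, so they are the same weekday.
(Mar 21, 2307 is a Thursday; Apr 20, 2322 is a Thursday.)

Yes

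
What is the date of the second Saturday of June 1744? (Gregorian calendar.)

June 1, 1744 is a Monday.
The first Saturday is therefore June 6 (5 days later).
The second Saturday is 6 + 1×7 = June 13.

June 13, 1744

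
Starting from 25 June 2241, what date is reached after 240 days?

February 20, 2242

Jun has 30 days: +6 → Jul 1, 2241 (234 left).
Jul has 31 days: +31 → Aug 1, 2241 (203 left).
Aug has 31 days: +31 → Sep 1, 2241 (172 left).
Sep has 30 days: +30 → Oct 1, 2241 (142 left).
Oct has 31 days: +31 → Nov 1, 2241 (111 left).
Nov has 30 days: +30 → Dec 1, 2241 (81 left).
Dec has 31 days: +31 → Jan 1, 2242 (50 left).
Jan has 31 days: +31 → Feb 1, 2242 (19 left).
+19 → Feb 20, 2242.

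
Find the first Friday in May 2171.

May 1, 2171 is a Wednesday.
The first Friday is therefore May 3 (2 days later).

May 3, 2171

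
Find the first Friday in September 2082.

September 4, 2082

September 1, 2082 is a Tuesday.
The first Friday is therefore September 4 (3 days later).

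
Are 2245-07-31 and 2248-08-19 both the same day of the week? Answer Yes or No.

From Jul 31, 2245 to Aug 19, 2248 is 1115 days.
1115 mod 7 = 2, so they are different weekdays.
(Jul 31, 2245 is a Thursday; Aug 19, 2248 is a Saturday.)

No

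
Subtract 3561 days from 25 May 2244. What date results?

August 25, 2234

−366 (one year; includes Feb 29, 2244) → May 25, 2243 (3195 left).
−365 (one year) → May 25, 2242 (2830 left).
−365 (one year) → May 25, 2241 (2465 left).
−365 (one year) → May 25, 2240 (2100 left).
−366 (one year; includes Feb 29, 2240) → May 25, 2239 (1734 left).
−365 (one year) → May 25, 2238 (1369 left).
−365 (one year) → May 25, 2237 (1004 left).
−365 (one year) → May 25, 2236 (639 left).
−366 (one year; includes Feb 29, 2236) → May 25, 2235 (273 left).
−25 → Apr 30, 2235 (end of Apr, 30 days; 248 left).
−30 → Mar 31, 2235 (end of Mar, 31 days; 218 left).
−31 → Feb 28, 2235 (end of Feb, 28 days; 187 left).
−28 → Jan 31, 2235 (end of Jan, 31 days; 159 left).
−31 → Dec 31, 2234 (end of Dec, 31 days; 128 left).
−31 → Nov 30, 2234 (end of Nov, 30 days; 97 left).
−30 → Oct 31, 2234 (end of Oct, 31 days; 67 left).
−31 → Sep 30, 2234 (end of Sep, 30 days; 36 left).
−30 → Aug 31, 2234 (end of Aug, 31 days; 6 left).
−6 → Aug 25, 2234.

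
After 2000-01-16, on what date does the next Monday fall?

Jan 16, 2000 is a Sunday.
From Sunday to the next Monday is 1 day.
Jan 16, 2000 + 1 = Jan 17, 2000.

January 17, 2000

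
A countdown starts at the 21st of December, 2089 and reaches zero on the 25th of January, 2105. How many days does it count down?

5513

Dec 21, 2089 → Dec 21, 2090: 365 days.
Dec 21, 2090 → Dec 21, 2091: 365 days.
Dec 21, 2091 → Dec 21, 2092: 366 days (Feb 29, 2092 is in that span).
Dec 21, 2092 → Dec 21, 2093: 365 days.
Dec 21, 2093 → Dec 21, 2094: 365 days.
Dec 21, 2094 → Dec 21, 2095: 365 days.
Dec 21, 2095 → Dec 21, 2096: 366 days (Feb 29, 2096 is in that span).
Dec 21, 2096 → Dec 21, 2097: 365 days.
Dec 21, 2097 → Dec 21, 2098: 365 days.
Dec 21, 2098 → Dec 21, 2099: 365 days.
Dec 21, 2099 → Dec 21, 2100: 365 days.
Dec 21, 2100 → Dec 21, 2101: 365 days.
Dec 21, 2101 → Dec 21, 2102: 365 days.
Dec 21, 2102 → Dec 21, 2103: 365 days.
Dec 21, 2103 → Dec 21, 2104: 366 days (Feb 29, 2104 is in that span).
Dec 21, 2104 → Jan 21, 2105: 31 days (December has 31).
Jan 21, 2105 → Jan 25, 2105: 4 days.
Total: 5513 days.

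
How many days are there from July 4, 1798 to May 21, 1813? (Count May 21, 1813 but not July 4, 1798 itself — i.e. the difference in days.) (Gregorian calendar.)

Jul 4, 1798 → Jul 4, 1799: 365 days.
Jul 4, 1799 → Jul 4, 1800: 365 days.
Jul 4, 1800 → Jul 4, 1801: 365 days.
Jul 4, 1801 → Jul 4, 1802: 365 days.
Jul 4, 1802 → Jul 4, 1803: 365 days.
Jul 4, 1803 → Jul 4, 1804: 366 days (Feb 29, 1804 is in that span).
Jul 4, 1804 → Jul 4, 1805: 365 days.
Jul 4, 1805 → Jul 4, 1806: 365 days.
Jul 4, 1806 → Jul 4, 1807: 365 days.
Jul 4, 1807 → Jul 4, 1808: 366 days (Feb 29, 1808 is in that span).
Jul 4, 1808 → Jul 4, 1809: 365 days.
Jul 4, 1809 → Jul 4, 1810: 365 days.
Jul 4, 1810 → Jul 4, 1811: 365 days.
Jul 4, 1811 → Jul 4, 1812: 366 days (Feb 29, 1812 is in that span).
Jul 4, 1812 → Aug 4, 1812: 31 days (July has 31).
Aug 4, 1812 → Sep 4, 1812: 31 days (August has 31).
Sep 4, 1812 → Oct 4, 1812: 30 days (September has 30).
Oct 4, 1812 → Nov 4, 1812: 31 days (October has 31).
Nov 4, 1812 → Dec 4, 1812: 30 days (November has 30).
Dec 4, 1812 → Jan 4, 1813: 31 days (December has 31).
Jan 4, 1813 → Feb 4, 1813: 31 days (January has 31).
Feb 4, 1813 → Mar 4, 1813: 28 days (February has 28).
Mar 4, 1813 → Apr 4, 1813: 31 days (March has 31).
Apr 4, 1813 → May 4, 1813: 30 days (April has 30).
May 4, 1813 → May 21, 1813: 17 days.
Total: 5434 days.

5434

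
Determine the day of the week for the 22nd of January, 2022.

Saturday

Doomsday rule: the anchor day for the 2000s is Tuesday. For year 22: 22÷12 = 1 r 10, and 10÷4 = 2, so 1+10+2 = 13.
Tuesday + 13 ≡ Monday — that's 2022's doomsday.
In January the doomsday date is Jan 3 (2022 is not a leap year).
Jan 22 is 19 days after Jan 3; 19 mod 7 = 5, so Monday + 5 = Saturday.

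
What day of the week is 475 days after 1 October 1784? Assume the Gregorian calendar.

First find the weekday of Oct 1, 1784. Doomsday rule: the anchor day for the 1700s is Sunday. For year 84: 84÷12 = 7 r 0, and 0÷4 = 0, so 7+0+0 = 7.
Sunday + 7 ≡ Sunday — that's 1784's doomsday.
In October the doomsday date is Oct 10.
Oct 1 is 9 days before Oct 10; 9 mod 7 = 2, so Sunday − 2 = Friday.
475 mod 7 = 6, so 475 days after a Friday is Friday + 6 = Thursday.

Thursday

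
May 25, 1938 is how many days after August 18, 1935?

Aug 18, 1935 → Aug 18, 1936: 366 days (Feb 29, 1936 is in that span).
Aug 18, 1936 → Aug 18, 1937: 365 days.
Aug 18, 1937 → Sep 18, 1937: 31 days (August has 31).
Sep 18, 1937 → Oct 18, 1937: 30 days (September has 30).
Oct 18, 1937 → Nov 18, 1937: 31 days (October has 31).
Nov 18, 1937 → Dec 18, 1937: 30 days (November has 30).
Dec 18, 1937 → Jan 18, 1938: 31 days (December has 31).
Jan 18, 1938 → Feb 18, 1938: 31 days (January has 31).
Feb 18, 1938 → Mar 18, 1938: 28 days (February has 28).
Mar 18, 1938 → Apr 18, 1938: 31 days (March has 31).
Apr 18, 1938 → May 18, 1938: 30 days (April has 30).
May 18, 1938 → May 25, 1938: 7 days.
Total: 1011 days.

1011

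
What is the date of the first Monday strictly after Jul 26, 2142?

Jul 26, 2142 is a Thursday.
From Thursday to the next Monday is 4 days.
Jul 26, 2142 + 4 = Jul 30, 2142.

July 30, 2142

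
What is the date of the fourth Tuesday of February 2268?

February 25, 2268

February 1, 2268 is a Saturday.
The first Tuesday is therefore February 4 (3 days later).
The fourth Tuesday is 4 + 3×7 = February 25.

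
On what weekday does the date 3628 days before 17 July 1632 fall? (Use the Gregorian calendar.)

First find the weekday of Jul 17, 1632. Doomsday rule: the anchor day for the 1600s is Tuesday. For year 32: 32÷12 = 2 r 8, and 8÷4 = 2, so 2+8+2 = 12.
Tuesday + 12 ≡ Sunday — that's 1632's doomsday.
In July the doomsday date is Jul 11.
Jul 17 is 6 days after Jul 11; 6 mod 7 = 6, so Sunday + 6 = Saturday.
3628 mod 7 = 2, so 3628 days before a Saturday is Saturday − 2 = Thursday.

Thursday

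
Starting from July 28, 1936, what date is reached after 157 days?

January 1, 1937

Jul has 31 days: +4 → Aug 1, 1936 (153 left).
Aug has 31 days: +31 → Sep 1, 1936 (122 left).
Sep has 30 days: +30 → Oct 1, 1936 (92 left).
Oct has 31 days: +31 → Nov 1, 1936 (61 left).
Nov has 30 days: +30 → Dec 1, 1936 (31 left).
Dec has 31 days: +31 → Jan 1, 1937 (0 left).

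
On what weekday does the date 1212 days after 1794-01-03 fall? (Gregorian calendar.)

First find the weekday of Jan 3, 1794. Doomsday rule: the anchor day for the 1700s is Sunday. For year 94: 94÷12 = 7 r 10, and 10÷4 = 2, so 7+10+2 = 19.
Sunday + 19 ≡ Friday — that's 1794's doomsday.
In January the doomsday date is Jan 3 (1794 is not a leap year).
Jan 3 is the doomsday itself: Friday.
1212 mod 7 = 1, so 1212 days after a Friday is Friday + 1 = Saturday.

Saturday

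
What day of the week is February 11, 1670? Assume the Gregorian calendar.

Doomsday rule: the anchor day for the 1600s is Tuesday. For year 70: 70÷12 = 5 r 10, and 10÷4 = 2, so 5+10+2 = 17.
Tuesday + 17 ≡ Friday — that's 1670's doomsday.
In February the doomsday date is Feb 28 (1670 is not a leap year).
Feb 11 is 17 days before Feb 28; 17 mod 7 = 3, so Friday − 3 = Tuesday.

Tuesday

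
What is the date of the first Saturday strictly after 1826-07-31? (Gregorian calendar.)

August 5, 1826

Jul 31, 1826 is a Monday.
From Monday to the next Saturday is 5 days.
Jul 31, 1826 + 5 = Aug 5, 1826.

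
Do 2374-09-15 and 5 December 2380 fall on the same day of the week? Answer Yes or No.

From Sep 15, 2374 to Dec 5, 2380 is 2273 days.
2273 mod 7 = 5, so they are different weekdays.
(Sep 15, 2374 is a Sunday; Dec 5, 2380 is a Friday.)

No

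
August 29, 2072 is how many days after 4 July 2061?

4074

Jul 4, 2061 → Jul 4, 2062: 365 days.
Jul 4, 2062 → Jul 4, 2063: 365 days.
Jul 4, 2063 → Jul 4, 2064: 366 days (Feb 29, 2064 is in that span).
Jul 4, 2064 → Jul 4, 2065: 365 days.
Jul 4, 2065 → Jul 4, 2066: 365 days.
Jul 4, 2066 → Jul 4, 2067: 365 days.
Jul 4, 2067 → Jul 4, 2068: 366 days (Feb 29, 2068 is in that span).
Jul 4, 2068 → Jul 4, 2069: 365 days.
Jul 4, 2069 → Jul 4, 2070: 365 days.
Jul 4, 2070 → Jul 4, 2071: 365 days.
Jul 4, 2071 → Jul 4, 2072: 366 days (Feb 29, 2072 is in that span).
Jul 4, 2072 → Aug 4, 2072: 31 days (July has 31).
Aug 4, 2072 → Aug 29, 2072: 25 days.
Total: 4074 days.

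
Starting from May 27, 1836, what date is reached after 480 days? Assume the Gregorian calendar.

September 19, 1837

+365 (one year) → May 27, 1837 (115 left).
May has 31 days: +5 → Jun 1, 1837 (110 left).
Jun has 30 days: +30 → Jul 1, 1837 (80 left).
Jul has 31 days: +31 → Aug 1, 1837 (49 left).
Aug has 31 days: +31 → Sep 1, 1837 (18 left).
+18 → Sep 19, 1837.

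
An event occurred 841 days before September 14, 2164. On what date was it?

May 27, 2162

−366 (one year; includes Feb 29, 2164) → Sep 14, 2163 (475 left).
−365 (one year) → Sep 14, 2162 (110 left).
−14 → Aug 31, 2162 (end of Aug, 31 days; 96 left).
−31 → Jul 31, 2162 (end of Jul, 31 days; 65 left).
−31 → Jun 30, 2162 (end of Jun, 30 days; 34 left).
−30 → May 31, 2162 (end of May, 31 days; 4 left).
−4 → May 27, 2162.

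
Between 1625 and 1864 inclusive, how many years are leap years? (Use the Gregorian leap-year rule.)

58

Multiples of 4 in [1625,1864]: 60.
Of those, multiples of 100: 2 (not leap unless ÷400).
Multiples of 400: 0.
Leap years = 60 − 2 + 0 = 58.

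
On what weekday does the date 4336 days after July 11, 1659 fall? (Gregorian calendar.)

First find the weekday of Jul 11, 1659. Doomsday rule: the anchor day for the 1600s is Tuesday. For year 59: 59÷12 = 4 r 11, and 11÷4 = 2, so 4+11+2 = 17.
Tuesday + 17 ≡ Friday — that's 1659's doomsday.
In July the doomsday date is Jul 11.
Jul 11 is the doomsday itself: Friday.
4336 mod 7 = 3, so 4336 days after a Friday is Friday + 3 = Monday.

Monday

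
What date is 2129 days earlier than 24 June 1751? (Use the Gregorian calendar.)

August 25, 1745

−365 (one year) → Jun 24, 1750 (1764 left).
−365 (one year) → Jun 24, 1749 (1399 left).
−365 (one year) → Jun 24, 1748 (1034 left).
−366 (one year; includes Feb 29, 1748) → Jun 24, 1747 (668 left).
−365 (one year) → Jun 24, 1746 (303 left).
−24 → May 31, 1746 (end of May, 31 days; 279 left).
−31 → Apr 30, 1746 (end of Apr, 30 days; 248 left).
−30 → Mar 31, 1746 (end of Mar, 31 days; 218 left).
−31 → Feb 28, 1746 (end of Feb, 28 days; 187 left).
−28 → Jan 31, 1746 (end of Jan, 31 days; 159 left).
−31 → Dec 31, 1745 (end of Dec, 31 days; 128 left).
−31 → Nov 30, 1745 (end of Nov, 30 days; 97 left).
−30 → Oct 31, 1745 (end of Oct, 31 days; 67 left).
−31 → Sep 30, 1745 (end of Sep, 30 days; 36 left).
−30 → Aug 31, 1745 (end of Aug, 31 days; 6 left).
−6 → Aug 25, 1745.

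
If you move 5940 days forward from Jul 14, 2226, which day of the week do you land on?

Jul 14, 2226 is a Friday.
5940 mod 7 = 4, so 5940 days after a Friday is Friday + 4 = Tuesday.

Tuesday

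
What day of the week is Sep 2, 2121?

Doomsday rule: the anchor day for the 2100s is Sunday. For year 21: 21÷12 = 1 r 9, and 9÷4 = 2, so 1+9+2 = 12.
Sunday + 12 ≡ Friday — that's 2121's doomsday.
In September the doomsday date is Sep 5.
Sep 2 is 3 days before Sep 5; 3 mod 7 = 3, so Friday − 3 = Tuesday.

Tuesday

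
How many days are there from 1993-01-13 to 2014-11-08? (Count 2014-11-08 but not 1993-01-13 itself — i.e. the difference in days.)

Jan 13, 1993 → Jan 13, 1994: 365 days.
Jan 13, 1994 → Jan 13, 1995: 365 days.
Jan 13, 1995 → Jan 13, 1996: 365 days.
Jan 13, 1996 → Jan 13, 1997: 366 days (Feb 29, 1996 is in that span).
Jan 13, 1997 → Jan 13, 1998: 365 days.
Jan 13, 1998 → Jan 13, 1999: 365 days.
Jan 13, 1999 → Jan 13, 2000: 365 days.
Jan 13, 2000 → Jan 13, 2001: 366 days (Feb 29, 2000 is in that span).
Jan 13, 2001 → Jan 13, 2002: 365 days.
Jan 13, 2002 → Jan 13, 2003: 365 days.
Jan 13, 2003 → Jan 13, 2004: 365 days.
Jan 13, 2004 → Jan 13, 2005: 366 days (Feb 29, 2004 is in that span).
Jan 13, 2005 → Jan 13, 2006: 365 days.
Jan 13, 2006 → Jan 13, 2007: 365 days.
Jan 13, 2007 → Jan 13, 2008: 365 days.
Jan 13, 2008 → Jan 13, 2009: 366 days (Feb 29, 2008 is in that span).
Jan 13, 2009 → Jan 13, 2010: 365 days.
Jan 13, 2010 → Jan 13, 2011: 365 days.
Jan 13, 2011 → Jan 13, 2012: 365 days.
Jan 13, 2012 → Jan 13, 2013: 366 days (Feb 29, 2012 is in that span).
Jan 13, 2013 → Jan 13, 2014: 365 days.
Jan 13, 2014 → Feb 13, 2014: 31 days (January has 31).
Feb 13, 2014 → Mar 13, 2014: 28 days (February has 28).
Mar 13, 2014 → Apr 13, 2014: 31 days (March has 31).
Apr 13, 2014 → May 13, 2014: 30 days (April has 30).
May 13, 2014 → Jun 13, 2014: 31 days (May has 31).
Jun 13, 2014 → Jul 13, 2014: 30 days (June has 30).
Jul 13, 2014 → Aug 13, 2014: 31 days (July has 31).
Aug 13, 2014 → Sep 13, 2014: 31 days (August has 31).
Sep 13, 2014 → Oct 13, 2014: 30 days (September has 30).
Oct 13, 2014 → Nov 8, 2014: 26 days.
Total: 7969 days.

7969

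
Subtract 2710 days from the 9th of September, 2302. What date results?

April 8, 2295

−365 (one year) → Sep 9, 2301 (2345 left).
−365 (one year) → Sep 9, 2300 (1980 left).
−365 (one year) → Sep 9, 2299 (1615 left).
−365 (one year) → Sep 9, 2298 (1250 left).
−365 (one year) → Sep 9, 2297 (885 left).
−365 (one year) → Sep 9, 2296 (520 left).
−366 (one year; includes Feb 29, 2296) → Sep 9, 2295 (154 left).
−9 → Aug 31, 2295 (end of Aug, 31 days; 145 left).
−31 → Jul 31, 2295 (end of Jul, 31 days; 114 left).
−31 → Jun 30, 2295 (end of Jun, 30 days; 83 left).
−30 → May 31, 2295 (end of May, 31 days; 53 left).
−31 → Apr 30, 2295 (end of Apr, 30 days; 22 left).
−22 → Apr 8, 2295.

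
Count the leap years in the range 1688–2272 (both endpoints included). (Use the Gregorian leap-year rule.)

142

Multiples of 4 in [1688,2272]: 147.
Of those, multiples of 100: 6 (not leap unless ÷400).
Multiples of 400: 1.
Leap years = 147 − 6 + 1 = 142.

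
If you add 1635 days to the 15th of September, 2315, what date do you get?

+366 (one year; includes Feb 29, 2316) → Sep 15, 2316 (1269 left).
+365 (one year) → Sep 15, 2317 (904 left).
+365 (one year) → Sep 15, 2318 (539 left).
+365 (one year) → Sep 15, 2319 (174 left).
Sep has 30 days: +16 → Oct 1, 2319 (158 left).
Oct has 31 days: +31 → Nov 1, 2319 (127 left).
Nov has 30 days: +30 → Dec 1, 2319 (97 left).
Dec has 31 days: +31 → Jan 1, 2320 (66 left).
Jan has 31 days: +31 → Feb 1, 2320 (35 left).
Feb has 29 days: +29 → Mar 1, 2320 (6 left).
+6 → Mar 7, 2320.

March 7, 2320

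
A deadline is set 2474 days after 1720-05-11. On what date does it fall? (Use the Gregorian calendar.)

+365 (one year) → May 11, 1721 (2109 left).
+365 (one year) → May 11, 1722 (1744 left).
+365 (one year) → May 11, 1723 (1379 left).
+366 (one year; includes Feb 29, 1724) → May 11, 1724 (1013 left).
+365 (one year) → May 11, 1725 (648 left).
+365 (one year) → May 11, 1726 (283 left).
May has 31 days: +21 → Jun 1, 1726 (262 left).
Jun has 30 days: +30 → Jul 1, 1726 (232 left).
Jul has 31 days: +31 → Aug 1, 1726 (201 left).
Aug has 31 days: +31 → Sep 1, 1726 (170 left).
Sep has 30 days: +30 → Oct 1, 1726 (140 left).
Oct has 31 days: +31 → Nov 1, 1726 (109 left).
Nov has 30 days: +30 → Dec 1, 1726 (79 left).
Dec has 31 days: +31 → Jan 1, 1727 (48 left).
Jan has 31 days: +31 → Feb 1, 1727 (17 left).
+17 → Feb 18, 1727.

February 18, 1727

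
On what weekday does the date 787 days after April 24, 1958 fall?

Sunday

Apr 24, 1958 is a Thursday.
787 mod 7 = 3, so 787 days after a Thursday is Thursday + 3 = Sunday.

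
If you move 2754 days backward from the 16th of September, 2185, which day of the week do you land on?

Sep 16, 2185 is a Friday.
2754 mod 7 = 3, so 2754 days before a Friday is Friday − 3 = Tuesday.

Tuesday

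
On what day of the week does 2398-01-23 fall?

Doomsday rule: the anchor day for the 2300s is Wednesday. For year 98: 98÷12 = 8 r 2, and 2÷4 = 0, so 8+2+0 = 10.
Wednesday + 10 ≡ Saturday — that's 2398's doomsday.
In January the doomsday date is Jan 3 (2398 is not a leap year).
Jan 23 is 20 days after Jan 3; 20 mod 7 = 6, so Saturday + 6 = Friday.

Friday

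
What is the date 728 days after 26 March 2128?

March 24, 2130

+365 (one year) → Mar 26, 2129 (363 left).
Mar has 31 days: +6 → Apr 1, 2129 (357 left).
Apr has 30 days: +30 → May 1, 2129 (327 left).
May has 31 days: +31 → Jun 1, 2129 (296 left).
Jun has 30 days: +30 → Jul 1, 2129 (266 left).
Jul has 31 days: +31 → Aug 1, 2129 (235 left).
Aug has 31 days: +31 → Sep 1, 2129 (204 left).
Sep has 30 days: +30 → Oct 1, 2129 (174 left).
Oct has 31 days: +31 → Nov 1, 2129 (143 left).
Nov has 30 days: +30 → Dec 1, 2129 (113 left).
Dec has 31 days: +31 → Jan 1, 2130 (82 left).
Jan has 31 days: +31 → Feb 1, 2130 (51 left).
Feb has 28 days: +28 → Mar 1, 2130 (23 left).
+23 → Mar 24, 2130.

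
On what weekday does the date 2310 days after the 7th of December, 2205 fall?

Saturday

First find the weekday of Dec 7, 2205. Doomsday rule: the anchor day for the 2200s is Friday. For year 05: 5÷12 = 0 r 5, and 5÷4 = 1, so 0+5+1 = 6.
Friday + 6 ≡ Thursday — that's 2205's doomsday.
In December the doomsday date is Dec 12.
Dec 7 is 5 days before Dec 12; 5 mod 7 = 5, so Thursday − 5 = Saturday.
2310 mod 7 = 0, so 2310 days after a Saturday is Saturday + 0 = Saturday.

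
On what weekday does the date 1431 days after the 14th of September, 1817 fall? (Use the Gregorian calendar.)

Wednesday

Sep 14, 1817 is a Sunday.
1431 mod 7 = 3, so 1431 days after a Sunday is Sunday + 3 = Wednesday.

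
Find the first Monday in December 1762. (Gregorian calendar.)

December 6, 1762

December 1, 1762 is a Wednesday.
The first Monday is therefore December 6 (5 days later).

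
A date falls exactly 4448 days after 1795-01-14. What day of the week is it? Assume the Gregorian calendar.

Jan 14, 1795 is a Wednesday.
4448 mod 7 = 3, so 4448 days after a Wednesday is Wednesday + 3 = Saturday.

Saturday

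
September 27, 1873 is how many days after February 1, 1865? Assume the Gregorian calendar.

Feb 1, 1865 → Feb 1, 1866: 365 days.
Feb 1, 1866 → Feb 1, 1867: 365 days.
Feb 1, 1867 → Feb 1, 1868: 365 days.
Feb 1, 1868 → Feb 1, 1869: 366 days (Feb 29, 1868 is in that span).
Feb 1, 1869 → Feb 1, 1870: 365 days.
Feb 1, 1870 → Feb 1, 1871: 365 days.
Feb 1, 1871 → Feb 1, 1872: 365 days.
Feb 1, 1872 → Feb 1, 1873: 366 days (Feb 29, 1872 is in that span).
Feb 1, 1873 → Mar 1, 1873: 28 days (February has 28).
Mar 1, 1873 → Apr 1, 1873: 31 days (March has 31).
Apr 1, 1873 → May 1, 1873: 30 days (April has 30).
May 1, 1873 → Jun 1, 1873: 31 days (May has 31).
Jun 1, 1873 → Jul 1, 1873: 30 days (June has 30).
Jul 1, 1873 → Aug 1, 1873: 31 days (July has 31).
Aug 1, 1873 → Sep 1, 1873: 31 days (August has 31).
Sep 1, 1873 → Sep 27, 1873: 26 days.
Total: 3160 days.

3160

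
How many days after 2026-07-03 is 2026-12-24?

Jul 3, 2026 → Aug 3, 2026: 31 days (July has 31).
Aug 3, 2026 → Sep 3, 2026: 31 days (August has 31).
Sep 3, 2026 → Oct 3, 2026: 30 days (September has 30).
Oct 3, 2026 → Nov 3, 2026: 31 days (October has 31).
Nov 3, 2026 → Dec 3, 2026: 30 days (November has 30).
Dec 3, 2026 → Dec 24, 2026: 21 days.
Total: 174 days.

174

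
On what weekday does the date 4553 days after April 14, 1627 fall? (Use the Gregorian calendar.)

Apr 14, 1627 is a Wednesday.
4553 mod 7 = 3, so 4553 days after a Wednesday is Wednesday + 3 = Saturday.

Saturday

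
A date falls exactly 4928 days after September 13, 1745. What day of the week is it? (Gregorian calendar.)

Monday

Sep 13, 1745 is a Monday.
4928 mod 7 = 0, so 4928 days after a Monday is Monday + 0 = Monday.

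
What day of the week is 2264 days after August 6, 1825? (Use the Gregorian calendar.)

Tuesday

First find the weekday of Aug 6, 1825. Doomsday rule: the anchor day for the 1800s is Friday. For year 25: 25÷12 = 2 r 1, and 1÷4 = 0, so 2+1+0 = 3.
Friday + 3 ≡ Monday — that's 1825's doomsday.
In August the doomsday date is Aug 8.
Aug 6 is 2 days before Aug 8; 2 mod 7 = 2, so Monday − 2 = Saturday.
2264 mod 7 = 3, so 2264 days after a Saturday is Saturday + 3 = Tuesday.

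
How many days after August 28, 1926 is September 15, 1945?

6958

Aug 28, 1926 → Aug 28, 1927: 365 days.
Aug 28, 1927 → Aug 28, 1928: 366 days (Feb 29, 1928 is in that span).
Aug 28, 1928 → Aug 28, 1929: 365 days.
Aug 28, 1929 → Aug 28, 1930: 365 days.
Aug 28, 1930 → Aug 28, 1931: 365 days.
Aug 28, 1931 → Aug 28, 1932: 366 days (Feb 29, 1932 is in that span).
Aug 28, 1932 → Aug 28, 1933: 365 days.
Aug 28, 1933 → Aug 28, 1934: 365 days.
Aug 28, 1934 → Aug 28, 1935: 365 days.
Aug 28, 1935 → Aug 28, 1936: 366 days (Feb 29, 1936 is in that span).
Aug 28, 1936 → Aug 28, 1937: 365 days.
Aug 28, 1937 → Aug 28, 1938: 365 days.
Aug 28, 1938 → Aug 28, 1939: 365 days.
Aug 28, 1939 → Aug 28, 1940: 366 days (Feb 29, 1940 is in that span).
Aug 28, 1940 → Aug 28, 1941: 365 days.
Aug 28, 1941 → Aug 28, 1942: 365 days.
Aug 28, 1942 → Aug 28, 1943: 365 days.
Aug 28, 1943 → Aug 28, 1944: 366 days (Feb 29, 1944 is in that span).
Aug 28, 1944 → Sep 28, 1944: 31 days (August has 31).
Sep 28, 1944 → Oct 28, 1944: 30 days (September has 30).
Oct 28, 1944 → Nov 28, 1944: 31 days (October has 31).
Nov 28, 1944 → Dec 28, 1944: 30 days (November has 30).
Dec 28, 1944 → Jan 28, 1945: 31 days (December has 31).
Jan 28, 1945 → Feb 28, 1945: 31 days (January has 31).
Feb 28, 1945 → Mar 28, 1945: 28 days (February has 28).
Mar 28, 1945 → Apr 28, 1945: 31 days (March has 31).
Apr 28, 1945 → May 28, 1945: 30 days (April has 30).
May 28, 1945 → Jun 28, 1945: 31 days (May has 31).
Jun 28, 1945 → Jul 28, 1945: 30 days (June has 30).
Jul 28, 1945 → Aug 28, 1945: 31 days (July has 31).
Aug 28, 1945 → Sep 15, 1945: 18 days.
Total: 6958 days.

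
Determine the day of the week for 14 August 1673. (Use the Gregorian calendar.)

Monday

Doomsday rule: the anchor day for the 1600s is Tuesday. For year 73: 73÷12 = 6 r 1, and 1÷4 = 0, so 6+1+0 = 7.
Tuesday + 7 ≡ Tuesday — that's 1673's doomsday.
In August the doomsday date is Aug 8.
Aug 14 is 6 days after Aug 8; 6 mod 7 = 6, so Tuesday + 6 = Monday.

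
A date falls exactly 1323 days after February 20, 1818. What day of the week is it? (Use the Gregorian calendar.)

First find the weekday of Feb 20, 1818. Doomsday rule: the anchor day for the 1800s is Friday. For year 18: 18÷12 = 1 r 6, and 6÷4 = 1, so 1+6+1 = 8.
Friday + 8 ≡ Saturday — that's 1818's doomsday.
In February the doomsday date is Feb 28 (1818 is not a leap year).
Feb 20 is 8 days before Feb 28; 8 mod 7 = 1, so Saturday − 1 = Friday.
1323 mod 7 = 0, so 1323 days after a Friday is Friday + 0 = Friday.

Friday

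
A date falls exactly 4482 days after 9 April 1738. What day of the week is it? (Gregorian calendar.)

Friday

First find the weekday of Apr 9, 1738. Doomsday rule: the anchor day for the 1700s is Sunday. For year 38: 38÷12 = 3 r 2, and 2÷4 = 0, so 3+2+0 = 5.
Sunday + 5 ≡ Friday — that's 1738's doomsday.
In April the doomsday date is Apr 4.
Apr 9 is 5 days after Apr 4; 5 mod 7 = 5, so Friday + 5 = Wednesday.
4482 mod 7 = 2, so 4482 days after a Wednesday is Wednesday + 2 = Friday.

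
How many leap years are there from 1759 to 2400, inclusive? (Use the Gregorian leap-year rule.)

156

Multiples of 4 in [1759,2400]: 161.
Of those, multiples of 100: 7 (not leap unless ÷400).
Multiples of 400: 2.
Leap years = 161 − 7 + 2 = 156.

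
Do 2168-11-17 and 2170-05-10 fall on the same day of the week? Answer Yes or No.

From Nov 17, 2168 to May 10, 2170 is 539 days.
539 mod 7 = 0, so they are the same weekday.
(Nov 17, 2168 is a Thursday; May 10, 2170 is a Thursday.)

Yes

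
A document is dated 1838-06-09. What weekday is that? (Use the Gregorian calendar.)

Saturday

January 1, 1838 is a Monday.
Jan 1, 1838 → Feb 1, 1838: 31 days (January has 31).
Feb 1, 1838 → Mar 1, 1838: 28 days (February has 28).
Mar 1, 1838 → Apr 1, 1838: 31 days (March has 31).
Apr 1, 1838 → May 1, 1838: 30 days (April has 30).
May 1, 1838 → Jun 1, 1838: 31 days (May has 31).
Jun 1, 1838 → Jun 9, 1838: 8 days.
Total: 159 days.
159 mod 7 = 5, so Monday + 5 = Saturday.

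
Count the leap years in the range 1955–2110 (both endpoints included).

Multiples of 4 in [1955,2110]: 39.
Of those, multiples of 100: 2 (not leap unless ÷400).
Multiples of 400: 1.
Leap years = 39 − 2 + 1 = 38.

38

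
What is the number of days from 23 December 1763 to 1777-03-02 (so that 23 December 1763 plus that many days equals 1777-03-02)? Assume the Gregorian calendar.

4818

Dec 23, 1763 → Dec 23, 1764: 366 days (Feb 29, 1764 is in that span).
Dec 23, 1764 → Dec 23, 1765: 365 days.
Dec 23, 1765 → Dec 23, 1766: 365 days.
Dec 23, 1766 → Dec 23, 1767: 365 days.
Dec 23, 1767 → Dec 23, 1768: 366 days (Feb 29, 1768 is in that span).
Dec 23, 1768 → Dec 23, 1769: 365 days.
Dec 23, 1769 → Dec 23, 1770: 365 days.
Dec 23, 1770 → Dec 23, 1771: 365 days.
Dec 23, 1771 → Dec 23, 1772: 366 days (Feb 29, 1772 is in that span).
Dec 23, 1772 → Dec 23, 1773: 365 days.
Dec 23, 1773 → Dec 23, 1774: 365 days.
Dec 23, 1774 → Dec 23, 1775: 365 days.
Dec 23, 1775 → Dec 23, 1776: 366 days (Feb 29, 1776 is in that span).
Dec 23, 1776 → Jan 23, 1777: 31 days (December has 31).
Jan 23, 1777 → Feb 23, 1777: 31 days (January has 31).
Feb 23, 1777 → Mar 2, 1777: 7 days.
Total: 4818 days.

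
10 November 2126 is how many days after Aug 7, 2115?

Aug 7, 2115 → Aug 7, 2116: 366 days (Feb 29, 2116 is in that span).
Aug 7, 2116 → Aug 7, 2117: 365 days.
Aug 7, 2117 → Aug 7, 2118: 365 days.
Aug 7, 2118 → Aug 7, 2119: 365 days.
Aug 7, 2119 → Aug 7, 2120: 366 days (Feb 29, 2120 is in that span).
Aug 7, 2120 → Aug 7, 2121: 365 days.
Aug 7, 2121 → Aug 7, 2122: 365 days.
Aug 7, 2122 → Aug 7, 2123: 365 days.
Aug 7, 2123 → Aug 7, 2124: 366 days (Feb 29, 2124 is in that span).
Aug 7, 2124 → Aug 7, 2125: 365 days.
Aug 7, 2125 → Aug 7, 2126: 365 days.
Aug 7, 2126 → Sep 7, 2126: 31 days (August has 31).
Sep 7, 2126 → Oct 7, 2126: 30 days (September has 30).
Oct 7, 2126 → Nov 7, 2126: 31 days (October has 31).
Nov 7, 2126 → Nov 10, 2126: 3 days.
Total: 4113 days.

4113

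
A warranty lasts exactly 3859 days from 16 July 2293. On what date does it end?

February 9, 2304

+365 (one year) → Jul 16, 2294 (3494 left).
+365 (one year) → Jul 16, 2295 (3129 left).
+366 (one year; includes Feb 29, 2296) → Jul 16, 2296 (2763 left).
+365 (one year) → Jul 16, 2297 (2398 left).
+365 (one year) → Jul 16, 2298 (2033 left).
+365 (one year) → Jul 16, 2299 (1668 left).
+365 (one year) → Jul 16, 2300 (1303 left).
+365 (one year) → Jul 16, 2301 (938 left).
+365 (one year) → Jul 16, 2302 (573 left).
+365 (one year) → Jul 16, 2303 (208 left).
Jul has 31 days: +16 → Aug 1, 2303 (192 left).
Aug has 31 days: +31 → Sep 1, 2303 (161 left).
Sep has 30 days: +30 → Oct 1, 2303 (131 left).
Oct has 31 days: +31 → Nov 1, 2303 (100 left).
Nov has 30 days: +30 → Dec 1, 2303 (70 left).
Dec has 31 days: +31 → Jan 1, 2304 (39 left).
Jan has 31 days: +31 → Feb 1, 2304 (8 left).
+8 → Feb 9, 2304.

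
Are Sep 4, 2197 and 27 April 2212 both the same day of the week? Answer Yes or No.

Yes

From Sep 4, 2197 to Apr 27, 2212 is 5348 days.
5348 mod 7 = 0, so they are the same weekday.
(Sep 4, 2197 is a Monday; Apr 27, 2212 is a Monday.)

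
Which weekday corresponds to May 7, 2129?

Doomsday rule: the anchor day for the 2100s is Sunday. For year 29: 29÷12 = 2 r 5, and 5÷4 = 1, so 2+5+1 = 8.
Sunday + 8 ≡ Monday — that's 2129's doomsday.
In May the doomsday date is May 9.
May 7 is 2 days before May 9; 2 mod 7 = 2, so Monday − 2 = Saturday.

Saturday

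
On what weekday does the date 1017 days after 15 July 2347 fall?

First find the weekday of Jul 15, 2347. Doomsday rule: the anchor day for the 2300s is Wednesday. For year 47: 47÷12 = 3 r 11, and 11÷4 = 2, so 3+11+2 = 16.
Wednesday + 16 ≡ Friday — that's 2347's doomsday.
In July the doomsday date is Jul 11.
Jul 15 is 4 days after Jul 11; 4 mod 7 = 4, so Friday + 4 = Tuesday.
1017 mod 7 = 2, so 1017 days after a Tuesday is Tuesday + 2 = Thursday.

Thursday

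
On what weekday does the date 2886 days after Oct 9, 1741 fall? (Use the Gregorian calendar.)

First find the weekday of Oct 9, 1741. Doomsday rule: the anchor day for the 1700s is Sunday. For year 41: 41÷12 = 3 r 5, and 5÷4 = 1, so 3+5+1 = 9.
Sunday + 9 ≡ Tuesday — that's 1741's doomsday.
In October the doomsday date is Oct 10.
Oct 9 is 1 day before Oct 10; 1 mod 7 = 1, so Tuesday − 1 = Monday.
2886 mod 7 = 2, so 2886 days after a Monday is Monday + 2 = Wednesday.

Wednesday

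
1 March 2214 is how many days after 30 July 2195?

6788

Jul 30, 2195 → Jul 30, 2196: 366 days (Feb 29, 2196 is in that span).
Jul 30, 2196 → Jul 30, 2197: 365 days.
Jul 30, 2197 → Jul 30, 2198: 365 days.
Jul 30, 2198 → Jul 30, 2199: 365 days.
Jul 30, 2199 → Jul 30, 2200: 365 days.
Jul 30, 2200 → Jul 30, 2201: 365 days.
Jul 30, 2201 → Jul 30, 2202: 365 days.
Jul 30, 2202 → Jul 30, 2203: 365 days.
Jul 30, 2203 → Jul 30, 2204: 366 days (Feb 29, 2204 is in that span).
Jul 30, 2204 → Jul 30, 2205: 365 days.
Jul 30, 2205 → Jul 30, 2206: 365 days.
Jul 30, 2206 → Jul 30, 2207: 365 days.
Jul 30, 2207 → Jul 30, 2208: 366 days (Feb 29, 2208 is in that span).
Jul 30, 2208 → Jul 30, 2209: 365 days.
Jul 30, 2209 → Jul 30, 2210: 365 days.
Jul 30, 2210 → Jul 30, 2211: 365 days.
Jul 30, 2211 → Jul 30, 2212: 366 days (Feb 29, 2212 is in that span).
Jul 30, 2212 → Jul 30, 2213: 365 days.
Jul 30, 2213 → Aug 30, 2213: 31 days (July has 31).
Aug 30, 2213 → Sep 30, 2213: 31 days (August has 31).
Sep 30, 2213 → Oct 30, 2213: 30 days (September has 30).
Oct 30, 2213 → Nov 30, 2213: 31 days (October has 31).
Nov 30, 2213 → Dec 30, 2213: 30 days (November has 30).
Dec 30, 2213 → Jan 30, 2214: 31 days (December has 31).
Jan 30, 2214 → Feb 28, 2214: 29 days (January has 31).
Feb 28, 2214 → Mar 1, 2214: 1 days.
Total: 6788 days.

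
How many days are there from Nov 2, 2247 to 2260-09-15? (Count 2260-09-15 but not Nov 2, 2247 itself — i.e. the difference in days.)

4701

Nov 2, 2247 → Nov 2, 2248: 366 days (Feb 29, 2248 is in that span).
Nov 2, 2248 → Nov 2, 2249: 365 days.
Nov 2, 2249 → Nov 2, 2250: 365 days.
Nov 2, 2250 → Nov 2, 2251: 365 days.
Nov 2, 2251 → Nov 2, 2252: 366 days (Feb 29, 2252 is in that span).
Nov 2, 2252 → Nov 2, 2253: 365 days.
Nov 2, 2253 → Nov 2, 2254: 365 days.
Nov 2, 2254 → Nov 2, 2255: 365 days.
Nov 2, 2255 → Nov 2, 2256: 366 days (Feb 29, 2256 is in that span).
Nov 2, 2256 → Nov 2, 2257: 365 days.
Nov 2, 2257 → Nov 2, 2258: 365 days.
Nov 2, 2258 → Nov 2, 2259: 365 days.
Nov 2, 2259 → Dec 2, 2259: 30 days (November has 30).
Dec 2, 2259 → Jan 2, 2260: 31 days (December has 31).
Jan 2, 2260 → Feb 2, 2260: 31 days (January has 31).
Feb 2, 2260 → Mar 2, 2260: 29 days (February has 29).
Mar 2, 2260 → Apr 2, 2260: 31 days (March has 31).
Apr 2, 2260 → May 2, 2260: 30 days (April has 30).
May 2, 2260 → Jun 2, 2260: 31 days (May has 31).
Jun 2, 2260 → Jul 2, 2260: 30 days (June has 30).
Jul 2, 2260 → Aug 2, 2260: 31 days (July has 31).
Aug 2, 2260 → Sep 2, 2260: 31 days (August has 31).
Sep 2, 2260 → Sep 15, 2260: 13 days.
Total: 4701 days.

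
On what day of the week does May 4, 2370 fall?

Monday

Doomsday rule: the anchor day for the 2300s is Wednesday. For year 70: 70÷12 = 5 r 10, and 10÷4 = 2, so 5+10+2 = 17.
Wednesday + 17 ≡ Saturday — that's 2370's doomsday.
In May the doomsday date is May 9.
May 4 is 5 days before May 9; 5 mod 7 = 5, so Saturday − 5 = Monday.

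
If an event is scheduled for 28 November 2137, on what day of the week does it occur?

Doomsday rule: the anchor day for the 2100s is Sunday. For year 37: 37÷12 = 3 r 1, and 1÷4 = 0, so 3+1+0 = 4.
Sunday + 4 ≡ Thursday — that's 2137's doomsday.
In November the doomsday date is Nov 7.
Nov 28 is 21 days after Nov 7; 21 mod 7 = 0, so Thursday + 0 = Thursday.

Thursday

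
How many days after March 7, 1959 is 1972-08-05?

Mar 7, 1959 → Mar 7, 1960: 366 days (Feb 29, 1960 is in that span).
Mar 7, 1960 → Mar 7, 1961: 365 days.
Mar 7, 1961 → Mar 7, 1962: 365 days.
Mar 7, 1962 → Mar 7, 1963: 365 days.
Mar 7, 1963 → Mar 7, 1964: 366 days (Feb 29, 1964 is in that span).
Mar 7, 1964 → Mar 7, 1965: 365 days.
Mar 7, 1965 → Mar 7, 1966: 365 days.
Mar 7, 1966 → Mar 7, 1967: 365 days.
Mar 7, 1967 → Mar 7, 1968: 366 days (Feb 29, 1968 is in that span).
Mar 7, 1968 → Mar 7, 1969: 365 days.
Mar 7, 1969 → Mar 7, 1970: 365 days.
Mar 7, 1970 → Mar 7, 1971: 365 days.
Mar 7, 1971 → Mar 7, 1972: 366 days (Feb 29, 1972 is in that span).
Mar 7, 1972 → Apr 7, 1972: 31 days (March has 31).
Apr 7, 1972 → May 7, 1972: 30 days (April has 30).
May 7, 1972 → Jun 7, 1972: 31 days (May has 31).
Jun 7, 1972 → Jul 7, 1972: 30 days (June has 30).
Jul 7, 1972 → Aug 5, 1972: 29 days.
Total: 4900 days.

4900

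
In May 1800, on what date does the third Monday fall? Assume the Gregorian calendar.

May 19, 1800

May 1, 1800 is a Thursday.
The first Monday is therefore May 5 (4 days later).
The third Monday is 5 + 2×7 = May 19.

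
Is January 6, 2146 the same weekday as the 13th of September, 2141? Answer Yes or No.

From Sep 13, 2141 to Jan 6, 2146 is 1576 days.
1576 mod 7 = 1, so they are different weekdays.
(Sep 13, 2141 is a Wednesday; Jan 6, 2146 is a Thursday.)

No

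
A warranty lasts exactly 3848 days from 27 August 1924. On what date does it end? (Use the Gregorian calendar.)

+365 (one year) → Aug 27, 1925 (3483 left).
+365 (one year) → Aug 27, 1926 (3118 left).
+365 (one year) → Aug 27, 1927 (2753 left).
+366 (one year; includes Feb 29, 1928) → Aug 27, 1928 (2387 left).
+365 (one year) → Aug 27, 1929 (2022 left).
+365 (one year) → Aug 27, 1930 (1657 left).
+365 (one year) → Aug 27, 1931 (1292 left).
+366 (one year; includes Feb 29, 1932) → Aug 27, 1932 (926 left).
+365 (one year) → Aug 27, 1933 (561 left).
+365 (one year) → Aug 27, 1934 (196 left).
Aug has 31 days: +5 → Sep 1, 1934 (191 left).
Sep has 30 days: +30 → Oct 1, 1934 (161 left).
Oct has 31 days: +31 → Nov 1, 1934 (130 left).
Nov has 30 days: +30 → Dec 1, 1934 (100 left).
Dec has 31 days: +31 → Jan 1, 1935 (69 left).
Jan has 31 days: +31 → Feb 1, 1935 (38 left).
Feb has 28 days: +28 → Mar 1, 1935 (10 left).
+10 → Mar 11, 1935.

March 11, 1935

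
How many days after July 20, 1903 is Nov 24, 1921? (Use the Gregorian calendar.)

6702

Jul 20, 1903 → Jul 20, 1904: 366 days (Feb 29, 1904 is in that span).
Jul 20, 1904 → Jul 20, 1905: 365 days.
Jul 20, 1905 → Jul 20, 1906: 365 days.
Jul 20, 1906 → Jul 20, 1907: 365 days.
Jul 20, 1907 → Jul 20, 1908: 366 days (Feb 29, 1908 is in that span).
Jul 20, 1908 → Jul 20, 1909: 365 days.
Jul 20, 1909 → Jul 20, 1910: 365 days.
Jul 20, 1910 → Jul 20, 1911: 365 days.
Jul 20, 1911 → Jul 20, 1912: 366 days (Feb 29, 1912 is in that span).
Jul 20, 1912 → Jul 20, 1913: 365 days.
Jul 20, 1913 → Jul 20, 1914: 365 days.
Jul 20, 1914 → Jul 20, 1915: 365 days.
Jul 20, 1915 → Jul 20, 1916: 366 days (Feb 29, 1916 is in that span).
Jul 20, 1916 → Jul 20, 1917: 365 days.
Jul 20, 1917 → Jul 20, 1918: 365 days.
Jul 20, 1918 → Jul 20, 1919: 365 days.
Jul 20, 1919 → Jul 20, 1920: 366 days (Feb 29, 1920 is in that span).
Jul 20, 1920 → Jul 20, 1921: 365 days.
Jul 20, 1921 → Aug 20, 1921: 31 days (July has 31).
Aug 20, 1921 → Sep 20, 1921: 31 days (August has 31).
Sep 20, 1921 → Oct 20, 1921: 30 days (September has 30).
Oct 20, 1921 → Nov 20, 1921: 31 days (October has 31).
Nov 20, 1921 → Nov 24, 1921: 4 days.
Total: 6702 days.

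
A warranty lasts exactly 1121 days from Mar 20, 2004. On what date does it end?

April 15, 2007

+365 (one year) → Mar 20, 2005 (756 left).
+365 (one year) → Mar 20, 2006 (391 left).
Mar has 31 days: +12 → Apr 1, 2006 (379 left).
Apr has 30 days: +30 → May 1, 2006 (349 left).
May has 31 days: +31 → Jun 1, 2006 (318 left).
Jun has 30 days: +30 → Jul 1, 2006 (288 left).
Jul has 31 days: +31 → Aug 1, 2006 (257 left).
Aug has 31 days: +31 → Sep 1, 2006 (226 left).
Sep has 30 days: +30 → Oct 1, 2006 (196 left).
Oct has 31 days: +31 → Nov 1, 2006 (165 left).
Nov has 30 days: +30 → Dec 1, 2006 (135 left).
Dec has 31 days: +31 → Jan 1, 2007 (104 left).
Jan has 31 days: +31 → Feb 1, 2007 (73 left).
Feb has 28 days: +28 → Mar 1, 2007 (45 left).
Mar has 31 days: +31 → Apr 1, 2007 (14 left).
+14 → Apr 15, 2007.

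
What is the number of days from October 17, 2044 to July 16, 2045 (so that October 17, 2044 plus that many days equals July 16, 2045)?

272

Oct 17, 2044 → Nov 17, 2044: 31 days (October has 31).
Nov 17, 2044 → Dec 17, 2044: 30 days (November has 30).
Dec 17, 2044 → Jan 17, 2045: 31 days (December has 31).
Jan 17, 2045 → Feb 17, 2045: 31 days (January has 31).
Feb 17, 2045 → Mar 17, 2045: 28 days (February has 28).
Mar 17, 2045 → Apr 17, 2045: 31 days (March has 31).
Apr 17, 2045 → May 17, 2045: 30 days (April has 30).
May 17, 2045 → Jun 17, 2045: 31 days (May has 31).
Jun 17, 2045 → Jul 16, 2045: 29 days.
Total: 272 days.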